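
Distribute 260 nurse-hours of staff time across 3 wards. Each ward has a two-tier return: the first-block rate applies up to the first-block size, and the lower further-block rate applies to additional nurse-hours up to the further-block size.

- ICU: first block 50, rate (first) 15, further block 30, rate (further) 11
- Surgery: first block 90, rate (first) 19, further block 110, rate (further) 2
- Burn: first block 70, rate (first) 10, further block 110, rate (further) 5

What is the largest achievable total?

3590

Rank every tier by rate: Surgery/tier1 19 > ICU/tier1 15 > ICU/tier2 11 > Burn/tier1 10 > Burn/tier2 5 > Surgery/tier2 2.
Surgery/tier1 (19): +90 ; 170 left.
ICU/tier1 (15): +50 ; 120 left.
ICU/tier2 (11): +30 ; 90 left.
Burn tier1 at 10: fill all 70 ; 20 left.
Burn tier2 at 5: only 20 left, fill 20.
Total = 19×90 + 15×50 + 11×30 + 10×70 + 5×20 = 3590.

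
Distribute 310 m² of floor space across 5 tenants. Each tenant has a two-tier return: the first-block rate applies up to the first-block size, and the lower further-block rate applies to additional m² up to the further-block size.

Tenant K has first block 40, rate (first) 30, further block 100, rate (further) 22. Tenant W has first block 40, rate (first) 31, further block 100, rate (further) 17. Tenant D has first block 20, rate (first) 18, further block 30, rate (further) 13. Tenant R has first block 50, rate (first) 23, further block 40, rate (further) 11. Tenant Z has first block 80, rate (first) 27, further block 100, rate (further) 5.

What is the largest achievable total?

7950

Rank every tier by rate: Tenant W/first 31 > Tenant K/first 30 > Tenant Z/first 27 > Tenant R/first 23 > Tenant K/second 22 > Tenant D/first 18 > Tenant W/second 17 > Tenant D/second 13 > Tenant R/second 11 > Tenant Z/second 5.
Tenant W first at 31: fill all 40 ; 270 left.
Tenant K first at 30: fill all 40 ; 230 left.
Fill Tenant Z first block (80 at 27) ; 150 left.
Fill Tenant R first block (50 at 23) ; 100 left.
Fill Tenant K second block (100 at 22) ; 0 left.
Total = 31×40 + 30×40 + 27×80 + 23×50 + 22×100 = 7950.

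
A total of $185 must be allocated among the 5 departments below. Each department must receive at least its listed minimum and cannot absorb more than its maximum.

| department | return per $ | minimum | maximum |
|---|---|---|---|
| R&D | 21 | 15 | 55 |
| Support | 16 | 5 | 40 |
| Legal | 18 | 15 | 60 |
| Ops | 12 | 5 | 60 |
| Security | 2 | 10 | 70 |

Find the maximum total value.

Meeting every minimum uses 15+5+15+5+10 = 50 $, leaving 135.
Highest return per $ first: R&D 21 > Legal 18 > Support 16 > Ops 12 > Security 2.
R&D: +40 to 55 (cap) — 95 left.
Give Legal 45 more to hit its cap of 60 — 50 left.
Support: +35 to 40 (cap) — 15 left.
Only 15 left; Ops takes them to reach 20.
Total = 21×55 + 16×40 + 18×60 + 12×20 + 2×10 = 3135.

3135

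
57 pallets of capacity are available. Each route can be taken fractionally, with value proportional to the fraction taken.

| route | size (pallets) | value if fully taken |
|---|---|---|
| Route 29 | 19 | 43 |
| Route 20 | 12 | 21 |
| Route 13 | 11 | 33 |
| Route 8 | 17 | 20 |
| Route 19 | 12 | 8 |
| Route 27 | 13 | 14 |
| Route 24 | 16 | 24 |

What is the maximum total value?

119.5

Best value per unit of size first: Route 13 33/11≈3, Route 29 43/19≈2.26, Route 20 21/12≈1.75, Route 24 24/16≈1.5, Route 8 20/17≈1.18, Route 27 14/13≈1.08, Route 19 8/12≈0.667.
All 11 pallets of Route 13 fit (value 33) ; 46 remain.
Route 29: take in full, 19 pallets for value 43 ; 27 left.
Take all of Route 20 (12 pallets, value 21) ; 15 pallets left.
15 pallets left: a 15/16 share of Route 24 gives 24×15/16 = 22.5.
Total value = 119.5.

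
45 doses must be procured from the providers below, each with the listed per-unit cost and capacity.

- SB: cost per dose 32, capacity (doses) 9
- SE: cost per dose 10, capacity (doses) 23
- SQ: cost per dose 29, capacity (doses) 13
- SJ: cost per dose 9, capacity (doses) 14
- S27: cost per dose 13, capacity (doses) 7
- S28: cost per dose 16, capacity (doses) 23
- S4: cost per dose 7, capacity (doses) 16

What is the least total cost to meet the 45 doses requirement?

388

Fill from the cheapest provider first.
S4 (7): use full 16 — 29 doses to go.
SJ at 9: take all 14 doses — 15 still needed.
Take 15 from SE at 10 to finish.
S27, S28, SQ, SB: unused.
Cost = 16×7 + 14×9 + 15×10 = 388.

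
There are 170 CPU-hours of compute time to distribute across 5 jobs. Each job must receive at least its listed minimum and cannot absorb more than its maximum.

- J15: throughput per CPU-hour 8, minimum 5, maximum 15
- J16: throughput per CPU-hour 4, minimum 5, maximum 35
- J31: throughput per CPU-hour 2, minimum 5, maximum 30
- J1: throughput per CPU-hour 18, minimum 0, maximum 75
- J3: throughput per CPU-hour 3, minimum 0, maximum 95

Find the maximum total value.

1740

Meeting every minimum uses 5+5+5+0+0 = 15 CPU-hours, leaving 155.
Order the jobs by throughput per CPU-hour: J1 18 > J15 8 > J16 4 > J3 3 > J31 2.
J1: +75 to 75 (cap) — 80 left.
J15: +10 to 15 (cap) — 70 left.
J16: +30 to 35 (cap) — 40 left.
J3: +40 (room for 95) → 40. Pool exhausted.
Total = 8×15 + 4×35 + 2×5 + 18×75 + 3×40 = 1740.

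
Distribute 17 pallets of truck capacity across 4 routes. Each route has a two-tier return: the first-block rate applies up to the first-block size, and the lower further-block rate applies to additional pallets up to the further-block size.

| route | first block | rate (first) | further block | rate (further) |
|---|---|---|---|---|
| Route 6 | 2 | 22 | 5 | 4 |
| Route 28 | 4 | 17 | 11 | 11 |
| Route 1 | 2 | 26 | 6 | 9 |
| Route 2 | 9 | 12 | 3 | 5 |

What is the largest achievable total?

272

Treat each block as its own option and order by rate: Route 1/T1 26 > Route 6/T1 22 > Route 28/T1 17 > Route 2/T1 12 > Route 28/T2 11 > Route 1/T2 9 > Route 2/T2 5 > Route 6/T2 4.
Route 1 T1 at 26: fill all 2 — 15 left.
Route 6/T1 (22): +2 — 13 left.
Route 28 T1 at 17: fill all 4 — 9 left.
Route 2/T1 (12): +9 — 0 left.
Total = 26×2 + 22×2 + 17×4 + 12×9 = 272.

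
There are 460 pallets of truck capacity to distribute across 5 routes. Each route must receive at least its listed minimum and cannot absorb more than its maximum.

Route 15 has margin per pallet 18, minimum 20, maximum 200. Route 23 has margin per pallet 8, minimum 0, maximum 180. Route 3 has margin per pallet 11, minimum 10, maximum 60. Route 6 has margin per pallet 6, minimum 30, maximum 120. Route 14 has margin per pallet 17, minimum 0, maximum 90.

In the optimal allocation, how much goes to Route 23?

Meeting every minimum uses 20+0+10+30+0 = 60 pallets, leaving 400.
Highest margin per pallet first: Route 15 18 > Route 14 17 > Route 3 11 > Route 23 8 > Route 6 6.
Route 15 takes 180 more to reach its cap of 200 — 220 left.
Route 14: +90 to 90 (cap) — 130 left.
Route 3 takes 50 more to reach its cap of 60 — 80 left.
Route 23 has room for 180 more but only 80 remain, so it gets 80.

80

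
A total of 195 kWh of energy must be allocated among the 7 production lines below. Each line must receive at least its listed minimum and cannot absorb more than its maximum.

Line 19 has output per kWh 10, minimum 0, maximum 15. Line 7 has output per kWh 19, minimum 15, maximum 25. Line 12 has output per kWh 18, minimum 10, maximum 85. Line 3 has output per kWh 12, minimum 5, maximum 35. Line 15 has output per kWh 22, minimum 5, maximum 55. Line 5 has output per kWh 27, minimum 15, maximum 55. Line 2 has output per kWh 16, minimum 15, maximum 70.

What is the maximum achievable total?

4190

Meeting every minimum uses 0+15+10+5+5+15+15 = 65 kWh, leaving 130.
Rank by output per kWh: Line 5 27 > Line 15 22 > Line 7 19 > Line 12 18 > Line 2 16 > Line 3 12 > Line 19 10.
Give Line 5 40 more to hit its cap of 55 → 90 left.
Give Line 15 50 more to hit its cap of 55 → 40 left.
Line 7 takes 10 more to reach its cap of 25 → 30 left.
Line 12: +30 (room for 75) → 40. Pool exhausted.
Total = 19×25 + 18×40 + 12×5 + 22×55 + 27×55 + 16×15 = 4190.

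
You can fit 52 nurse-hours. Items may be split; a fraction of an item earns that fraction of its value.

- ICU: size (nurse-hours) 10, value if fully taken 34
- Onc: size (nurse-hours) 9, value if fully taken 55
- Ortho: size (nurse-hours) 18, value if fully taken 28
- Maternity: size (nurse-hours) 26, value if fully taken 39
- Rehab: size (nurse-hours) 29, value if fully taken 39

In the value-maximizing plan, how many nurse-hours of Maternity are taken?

Best value per unit of size first: Onc 55/9≈6.11, ICU 34/10≈3.4, Ortho 28/18≈1.56, Maternity 39/26≈1.5, Rehab 39/29≈1.34.
Onc: take in full, 9 nurse-hours for value 55 — 43 left.
Take all of ICU (10 nurse-hours, value 34) — 33 nurse-hours left.
All 18 nurse-hours of Ortho fit (value 28) — 15 remain.
Fill the last 15 nurse-hours with part of Maternity: 15/26 of it earns 22.5.

15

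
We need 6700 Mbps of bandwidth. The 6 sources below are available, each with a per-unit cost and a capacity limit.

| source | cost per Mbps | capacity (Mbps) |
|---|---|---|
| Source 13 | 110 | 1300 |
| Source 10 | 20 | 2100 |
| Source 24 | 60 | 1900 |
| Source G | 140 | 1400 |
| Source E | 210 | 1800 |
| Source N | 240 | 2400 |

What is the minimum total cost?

495000

Fill from the cheapest source first.
Take 2100 from Source 10 at 20 → need 4600 more.
Source 24 at 60: take all 1900 Mbps → 2700 still needed.
Source 13 at 110: take all 1300 Mbps → 1400 still needed.
Source G (140): use full 1400 → 0 Mbps to go.
Source E, Source N: unused.
Cost = 2100×20 + 1900×60 + 1300×110 + 1400×140 = 495000.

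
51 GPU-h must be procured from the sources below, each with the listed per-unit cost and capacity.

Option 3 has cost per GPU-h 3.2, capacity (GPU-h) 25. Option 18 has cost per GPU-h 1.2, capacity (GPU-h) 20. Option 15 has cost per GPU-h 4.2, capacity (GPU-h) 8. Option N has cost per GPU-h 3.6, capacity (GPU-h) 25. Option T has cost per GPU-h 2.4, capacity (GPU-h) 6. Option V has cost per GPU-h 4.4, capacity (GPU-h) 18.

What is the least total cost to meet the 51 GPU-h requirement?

118.4

Cheapest first:
Option 18 at 1.2: take all 20 GPU-h ; 31 still needed.
Option T at 2.4: take all 6 GPU-h ; 25 still needed.
Option 3 at 3.2: take all 25 GPU-h ; 0 still needed.
Option N, Option 15, Option V: unused.
Cost = 20×1.2 + 6×2.4 + 25×3.2 = 118.4.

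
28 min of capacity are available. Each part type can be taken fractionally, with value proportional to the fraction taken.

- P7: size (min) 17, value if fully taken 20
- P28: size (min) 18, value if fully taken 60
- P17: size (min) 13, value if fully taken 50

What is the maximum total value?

100

Rank by value-to-size ratio: P17 50/13≈3.85, P28 60/18≈3.33, P7 20/17≈1.18.
All 13 min of P17 fit (value 50) ; 15 remain.
Only 15 min remain; take 15/18 of P28 for value 60×15/18 = 50.
Total value = 100.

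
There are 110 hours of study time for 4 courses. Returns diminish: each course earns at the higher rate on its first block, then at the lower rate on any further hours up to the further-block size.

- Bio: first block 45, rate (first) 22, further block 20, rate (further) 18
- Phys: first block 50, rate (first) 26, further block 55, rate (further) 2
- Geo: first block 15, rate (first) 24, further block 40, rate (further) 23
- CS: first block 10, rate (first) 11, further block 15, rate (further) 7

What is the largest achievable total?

2690

Treat each block as its own option and order by rate: Phys/tier1 26 > Geo/tier1 24 > Geo/tier2 23 > Bio/tier1 22 > Bio/tier2 18 > CS/tier1 11 > CS/tier2 7 > Phys/tier2 2.
Fill Phys tier1 block (50 at 26) — 60 left.
Geo tier1 at 24: fill all 15 — 45 left.
Geo tier2 at 23: fill all 40 — 5 left.
Bio tier1 at 22: only 5 left, fill 5.
Total = 26×50 + 24×15 + 23×40 + 22×5 = 2690.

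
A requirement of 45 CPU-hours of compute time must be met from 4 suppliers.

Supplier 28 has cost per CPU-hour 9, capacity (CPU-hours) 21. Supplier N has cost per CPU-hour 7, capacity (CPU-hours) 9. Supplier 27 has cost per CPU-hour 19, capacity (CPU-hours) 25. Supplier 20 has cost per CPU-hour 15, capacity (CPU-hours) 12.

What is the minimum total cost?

Use suppliers in increasing cost order.
Take 9 from Supplier N at 7 ; need 36 more.
Supplier 28 at 9: take all 21 CPU-hours ; 15 still needed.
Take 12 from Supplier 20 at 15 ; need 3 more.
Supplier 27 at 19: take 3 of its 25 ; requirement met.
Cost = 9×7 + 21×9 + 12×15 + 3×19 = 489.

489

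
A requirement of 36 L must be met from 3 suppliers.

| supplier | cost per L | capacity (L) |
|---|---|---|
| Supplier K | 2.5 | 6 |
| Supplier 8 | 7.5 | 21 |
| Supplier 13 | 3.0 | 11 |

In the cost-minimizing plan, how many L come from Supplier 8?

Fill from the cheapest supplier first.
Take 6 from Supplier K at 2.5 → need 30 more.
Supplier 13 at 3.0: take all 11 L → 19 still needed.
Supplier 8 at 7.5: take 19 of its 21 → requirement met.

19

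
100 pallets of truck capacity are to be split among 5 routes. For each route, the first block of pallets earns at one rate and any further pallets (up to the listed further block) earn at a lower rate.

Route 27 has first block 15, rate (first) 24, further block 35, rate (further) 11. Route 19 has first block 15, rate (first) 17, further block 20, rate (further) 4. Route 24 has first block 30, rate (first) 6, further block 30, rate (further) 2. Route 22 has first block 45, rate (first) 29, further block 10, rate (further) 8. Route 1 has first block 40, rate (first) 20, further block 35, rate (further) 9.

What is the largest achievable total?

2465

Order all 10 blocks by rate: Route 22/T1 29 > Route 27/T1 24 > Route 1/T1 20 > Route 19/T1 17 > Route 27/T2 11 > Route 1/T2 9 > Route 22/T2 8 > Route 24/T1 6 > Route 19/T2 4 > Route 24/T2 2.
Route 22/T1 (29): +45 — 55 left.
Fill Route 27 T1 block (15 at 24) — 40 left.
Fill Route 1 T1 block (40 at 20) — 0 left.
Total = 29×45 + 24×15 + 20×40 = 2465.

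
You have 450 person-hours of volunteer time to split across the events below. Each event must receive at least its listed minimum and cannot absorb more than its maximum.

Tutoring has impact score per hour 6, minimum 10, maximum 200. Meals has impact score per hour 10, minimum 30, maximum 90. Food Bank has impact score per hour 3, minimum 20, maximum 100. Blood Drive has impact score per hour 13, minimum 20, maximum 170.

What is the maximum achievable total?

Meeting every minimum uses 10+30+20+20 = 80 person-hours, leaving 370.
Rank by impact score per hour: Blood Drive 13 > Meals 10 > Tutoring 6 > Food Bank 3.
Blood Drive takes 150 more to reach its cap of 170 ; 220 left.
Give Meals 60 more to hit its cap of 90 ; 160 left.
Only 160 left; Tutoring takes them to reach 170.
Total = 6×170 + 10×90 + 3×20 + 13×170 = 4190.

4190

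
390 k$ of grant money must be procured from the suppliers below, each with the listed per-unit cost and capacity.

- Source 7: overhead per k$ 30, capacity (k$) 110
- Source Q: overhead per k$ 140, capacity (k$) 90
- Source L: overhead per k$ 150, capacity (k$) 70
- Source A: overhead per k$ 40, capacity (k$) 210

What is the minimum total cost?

Use suppliers in increasing cost order.
Take 110 from Source 7 at 30 — need 280 more.
Source A (40): use full 210 — 70 k$ to go.
Source Q (140): take the remaining 70 — done.
Source L: unused.
Cost = 110×30 + 210×40 + 70×140 = 21500.

21500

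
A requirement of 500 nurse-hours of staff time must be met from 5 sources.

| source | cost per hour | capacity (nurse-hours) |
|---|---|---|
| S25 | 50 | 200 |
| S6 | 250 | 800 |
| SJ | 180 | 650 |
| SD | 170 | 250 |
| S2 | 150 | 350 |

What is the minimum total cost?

55000

Use sources in increasing cost order.
S25 at 50: take all 200 nurse-hours ; 300 still needed.
S2 at 150: take 300 of its 350 ; requirement met.
SD, SJ, S6: unused.
Cost = 200×50 + 300×150 = 55000.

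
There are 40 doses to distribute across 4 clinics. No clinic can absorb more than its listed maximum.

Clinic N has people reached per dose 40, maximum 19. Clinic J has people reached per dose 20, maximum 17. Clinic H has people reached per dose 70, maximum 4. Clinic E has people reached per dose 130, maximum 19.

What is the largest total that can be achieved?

3430

Rank by people reached per dose: Clinic E 130 > Clinic H 70 > Clinic N 40 > Clinic J 20.
Clinic E: +19 to 19 (cap) ; 21 left.
Clinic H takes 4 to reach its cap of 4 ; 17 left.
Only 17 left; Clinic N takes them to reach 17.
Total = 40×17 + 70×4 + 130×19 = 3430.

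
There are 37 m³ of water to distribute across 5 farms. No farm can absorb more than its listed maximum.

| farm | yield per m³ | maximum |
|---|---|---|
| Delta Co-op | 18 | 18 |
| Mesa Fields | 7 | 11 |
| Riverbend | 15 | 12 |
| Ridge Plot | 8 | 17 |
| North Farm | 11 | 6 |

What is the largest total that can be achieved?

578

Rank by yield per m³: Delta Co-op 18 > Riverbend 15 > North Farm 11 > Ridge Plot 8 > Mesa Fields 7.
Delta Co-op takes 18 to reach its cap of 18 → 19 left.
Riverbend: +12 to 12 (cap) → 7 left.
Give North Farm 6 to hit its cap of 6 → 1 left.
Only 1 left; Ridge Plot takes them to reach 1.
Total = 18×18 + 15×12 + 8×1 + 11×6 = 578.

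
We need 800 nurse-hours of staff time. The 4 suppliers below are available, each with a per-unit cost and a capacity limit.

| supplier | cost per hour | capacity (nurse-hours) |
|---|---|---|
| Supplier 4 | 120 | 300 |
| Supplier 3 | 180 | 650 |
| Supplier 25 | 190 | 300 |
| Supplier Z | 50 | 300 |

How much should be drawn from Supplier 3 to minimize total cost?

200

Use suppliers in increasing cost order.
Supplier Z at 50: take all 300 nurse-hours → 500 still needed.
Take 300 from Supplier 4 at 120 → need 200 more.
Supplier 3 at 180: take 200 of its 650 → requirement met.
Supplier 25: unused.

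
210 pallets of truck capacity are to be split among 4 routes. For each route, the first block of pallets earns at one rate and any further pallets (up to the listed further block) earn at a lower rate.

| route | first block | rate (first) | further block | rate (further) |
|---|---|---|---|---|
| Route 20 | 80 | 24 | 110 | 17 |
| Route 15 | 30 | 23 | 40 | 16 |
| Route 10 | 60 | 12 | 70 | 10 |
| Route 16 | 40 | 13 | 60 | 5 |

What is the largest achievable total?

4310

Treat each block as its own option and order by rate: Route 20/T1 24 > Route 15/T1 23 > Route 20/T2 17 > Route 15/T2 16 > Route 16/T1 13 > Route 10/T1 12 > Route 10/T2 10 > Route 16/T2 5.
Route 20/T1 (24): +80 ; 130 left.
Route 15 T1 at 23: fill all 30 ; 100 left.
Route 20/T2: +100 of 110 at 17; pool empty.
Total = 24×80 + 23×30 + 17×100 = 4310.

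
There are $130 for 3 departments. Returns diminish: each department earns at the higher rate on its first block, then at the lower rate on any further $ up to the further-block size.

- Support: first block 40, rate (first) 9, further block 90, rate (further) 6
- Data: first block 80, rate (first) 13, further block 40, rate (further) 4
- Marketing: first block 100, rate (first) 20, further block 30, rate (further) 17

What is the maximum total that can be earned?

2510

Treat each block as its own option and order by rate: Marketing/first 20 > Marketing/second 17 > Data/first 13 > Support/first 9 > Support/second 6 > Data/second 4.
Marketing/first (20): +100 ; 30 left.
Marketing second at 17: fill all 30 ; 0 left.
Total = 20×100 + 17×30 = 2510.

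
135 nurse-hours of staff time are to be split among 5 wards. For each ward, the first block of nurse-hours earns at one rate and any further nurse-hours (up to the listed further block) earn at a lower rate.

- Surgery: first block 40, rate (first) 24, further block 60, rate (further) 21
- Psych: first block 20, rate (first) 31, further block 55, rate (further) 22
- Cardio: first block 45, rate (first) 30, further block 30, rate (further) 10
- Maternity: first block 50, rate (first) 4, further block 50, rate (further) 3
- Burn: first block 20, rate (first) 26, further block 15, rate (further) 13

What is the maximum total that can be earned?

Order all 10 blocks by rate: Psych/first 31 > Cardio/first 30 > Burn/first 26 > Surgery/first 24 > Psych/second 22 > Surgery/second 21 > Burn/second 13 > Cardio/second 10 > Maternity/first 4 > Maternity/second 3.
Psych/first (31): +20 — 115 left.
Cardio first at 30: fill all 45 — 70 left.
Burn/first (26): +20 — 50 left.
Surgery first at 24: fill all 40 — 10 left.
Psych/second: +10 of 55 at 22; pool empty.
Total = 31×20 + 30×45 + 26×20 + 24×40 + 22×10 = 3670.

3670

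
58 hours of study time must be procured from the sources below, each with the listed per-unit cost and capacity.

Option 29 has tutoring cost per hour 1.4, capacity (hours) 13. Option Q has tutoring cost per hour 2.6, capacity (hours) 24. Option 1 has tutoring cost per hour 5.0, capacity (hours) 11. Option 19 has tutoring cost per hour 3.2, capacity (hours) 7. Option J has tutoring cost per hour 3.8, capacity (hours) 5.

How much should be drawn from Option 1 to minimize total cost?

9

Cheapest first:
Option 29 (1.4): use full 13 — 45 hours to go.
Option Q at 2.6: take all 24 hours — 21 still needed.
Option 19 (3.2): use full 7 — 14 hours to go.
Option J at 3.8: take all 5 hours — 9 still needed.
Option 1 at 5.0: take 9 of its 11 — requirement met.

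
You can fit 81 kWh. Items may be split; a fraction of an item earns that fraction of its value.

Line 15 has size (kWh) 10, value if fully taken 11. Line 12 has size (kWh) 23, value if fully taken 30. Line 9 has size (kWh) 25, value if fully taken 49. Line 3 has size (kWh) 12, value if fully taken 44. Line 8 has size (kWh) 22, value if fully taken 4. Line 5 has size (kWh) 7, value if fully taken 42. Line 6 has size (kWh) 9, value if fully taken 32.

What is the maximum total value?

202.5

Best value per unit of size first: Line 5 42/7≈6, Line 3 44/12≈3.67, Line 6 32/9≈3.56, Line 9 49/25≈1.96, Line 12 30/23≈1.3, Line 15 11/10≈1.1, Line 8 4/22≈0.182.
Take all of Line 5 (7 kWh, value 42) → 74 kWh left.
Line 3: take in full, 12 kWh for value 44 → 62 left.
Take all of Line 6 (9 kWh, value 32) → 53 kWh left.
All 25 kWh of Line 9 fit (value 49) → 28 remain.
Take all of Line 12 (23 kWh, value 30) → 5 kWh left.
5 kWh left: a 5/10 share of Line 15 gives 11×5/10 = 5.5.
Total value = 202.5.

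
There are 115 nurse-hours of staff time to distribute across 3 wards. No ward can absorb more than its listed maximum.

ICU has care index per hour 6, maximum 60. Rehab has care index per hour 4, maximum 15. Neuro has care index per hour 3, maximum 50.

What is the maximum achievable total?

Rank by care index per hour: ICU 6 > Rehab 4 > Neuro 3.
ICU: +60 to 60 (cap) — 55 left.
Give Rehab 15 to hit its cap of 15 — 40 left.
Only 40 left; Neuro takes them to reach 40.
Total = 6×60 + 4×15 + 3×40 = 540.

540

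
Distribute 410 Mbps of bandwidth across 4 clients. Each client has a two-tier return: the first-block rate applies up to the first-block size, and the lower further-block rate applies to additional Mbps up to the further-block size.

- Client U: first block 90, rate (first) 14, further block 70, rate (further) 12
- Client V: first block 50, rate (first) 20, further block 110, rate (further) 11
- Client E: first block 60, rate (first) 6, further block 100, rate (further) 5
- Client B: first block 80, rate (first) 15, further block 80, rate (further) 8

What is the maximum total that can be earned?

Rank every tier by rate: Client V/tier1 20 > Client B/tier1 15 > Client U/tier1 14 > Client U/tier2 12 > Client V/tier2 11 > Client B/tier2 8 > Client E/tier1 6 > Client E/tier2 5.
Client V/tier1 (20): +50 ; 360 left.
Fill Client B tier1 block (80 at 15) ; 280 left.
Client U/tier1 (14): +90 ; 190 left.
Fill Client U tier2 block (70 at 12) ; 120 left.
Client V tier2 at 11: fill all 110 ; 10 left.
10 remain; put them into Client B tier2 at 8.
Total = 20×50 + 15×80 + 14×90 + 12×70 + 11×110 + 8×10 = 5590.

5590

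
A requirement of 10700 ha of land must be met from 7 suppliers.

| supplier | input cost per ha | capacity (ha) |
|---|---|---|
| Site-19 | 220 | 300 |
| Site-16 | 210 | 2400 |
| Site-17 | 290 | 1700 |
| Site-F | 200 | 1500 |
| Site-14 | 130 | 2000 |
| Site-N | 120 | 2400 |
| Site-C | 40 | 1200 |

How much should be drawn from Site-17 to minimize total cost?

900

Fill from the cheapest supplier first.
Site-C at 40: take all 1200 ha ; 9500 still needed.
Site-N (120): use full 2400 ; 7100 ha to go.
Site-14 (130): use full 2000 ; 5100 ha to go.
Site-F (200): use full 1500 ; 3600 ha to go.
Site-16 at 210: take all 2400 ha ; 1200 still needed.
Take 300 from Site-19 at 220 ; need 900 more.
Site-17 (290): take the remaining 900 ; done.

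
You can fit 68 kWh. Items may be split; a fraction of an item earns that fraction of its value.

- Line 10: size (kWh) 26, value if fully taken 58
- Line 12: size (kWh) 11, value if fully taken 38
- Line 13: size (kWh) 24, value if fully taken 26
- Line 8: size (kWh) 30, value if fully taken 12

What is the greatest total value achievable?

124.8

Rank by value-to-size ratio: Line 12 38/11≈3.45, Line 10 58/26≈2.23, Line 13 26/24≈1.08, Line 8 12/30≈0.4.
Take all of Line 12 (11 kWh, value 38) ; 57 kWh left.
Line 10: take in full, 26 kWh for value 58 ; 31 left.
Line 13: take in full, 24 kWh for value 26 ; 7 left.
7 kWh left: a 7/30 share of Line 8 gives 12×7/30 = 2.8.
Total value = 124.8.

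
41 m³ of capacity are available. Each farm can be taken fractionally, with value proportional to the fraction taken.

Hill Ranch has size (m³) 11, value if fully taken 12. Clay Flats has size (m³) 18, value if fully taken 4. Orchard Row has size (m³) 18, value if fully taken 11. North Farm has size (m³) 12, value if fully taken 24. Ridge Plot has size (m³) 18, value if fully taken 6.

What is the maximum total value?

Rank by value-to-size ratio: North Farm 24/12≈2, Hill Ranch 12/11≈1.09, Orchard Row 11/18≈0.611, Ridge Plot 6/18≈0.333, Clay Flats 4/18≈0.222.
North Farm: take in full, 12 m³ for value 24 — 29 left.
All 11 m³ of Hill Ranch fit (value 12) — 18 remain.
Orchard Row: take in full, 18 m³ for value 11 — 0 left.
Total value = 47.

47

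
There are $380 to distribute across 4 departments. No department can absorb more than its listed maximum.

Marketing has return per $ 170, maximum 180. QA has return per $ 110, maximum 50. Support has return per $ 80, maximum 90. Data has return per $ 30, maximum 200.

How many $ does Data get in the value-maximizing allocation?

Order the departments by return per $: Marketing 170 > QA 110 > Support 80 > Data 30.
Marketing takes 180 to reach its cap of 180 — 200 left.
Give QA 50 to hit its cap of 50 — 150 left.
Support takes 90 to reach its cap of 90 — 60 left.
Data has room for 200 but only 60 remain, so it gets 60.

60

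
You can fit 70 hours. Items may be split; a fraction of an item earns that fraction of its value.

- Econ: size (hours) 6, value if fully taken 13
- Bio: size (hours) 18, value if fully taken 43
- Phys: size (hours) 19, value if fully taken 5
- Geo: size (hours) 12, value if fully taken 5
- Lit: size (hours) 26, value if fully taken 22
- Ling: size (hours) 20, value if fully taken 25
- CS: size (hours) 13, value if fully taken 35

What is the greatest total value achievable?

127

Best value per unit of size first: CS 35/13≈2.69, Bio 43/18≈2.39, Econ 13/6≈2.17, Ling 25/20≈1.25, Lit 22/26≈0.846, Geo 5/12≈0.417, Phys 5/19≈0.263.
All 13 hours of CS fit (value 35) → 57 remain.
Bio: take in full, 18 hours for value 43 → 39 left.
Take all of Econ (6 hours, value 13) → 33 hours left.
All 20 hours of Ling fit (value 25) → 13 remain.
13 hours left: a 13/26 share of Lit gives 22×13/26 = 11.
Total value = 127.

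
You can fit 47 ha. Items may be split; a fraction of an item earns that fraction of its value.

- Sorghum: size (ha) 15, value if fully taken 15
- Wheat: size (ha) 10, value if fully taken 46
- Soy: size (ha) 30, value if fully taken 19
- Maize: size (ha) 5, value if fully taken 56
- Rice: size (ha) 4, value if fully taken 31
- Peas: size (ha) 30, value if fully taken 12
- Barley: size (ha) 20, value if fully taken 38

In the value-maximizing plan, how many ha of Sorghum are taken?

Best value per unit of size first: Maize 56/5≈11.2, Rice 31/4≈7.75, Wheat 46/10≈4.6, Barley 38/20≈1.9, Sorghum 15/15≈1, Soy 19/30≈0.633, Peas 12/30≈0.4.
Take all of Maize (5 ha, value 56) — 42 ha left.
Rice: take in full, 4 ha for value 31 — 38 left.
All 10 ha of Wheat fit (value 46) — 28 remain.
Take all of Barley (20 ha, value 38) — 8 ha left.
Fill the last 8 ha with part of Sorghum: 8/15 of it earns 8.

8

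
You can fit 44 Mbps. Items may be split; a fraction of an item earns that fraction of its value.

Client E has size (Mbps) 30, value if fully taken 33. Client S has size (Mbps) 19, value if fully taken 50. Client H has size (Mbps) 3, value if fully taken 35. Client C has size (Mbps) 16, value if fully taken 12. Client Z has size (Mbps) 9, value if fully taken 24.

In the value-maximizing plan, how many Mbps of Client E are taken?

13

Sort by value density: Client H 35/3≈11.7, Client Z 24/9≈2.67, Client S 50/19≈2.63, Client E 33/30≈1.1, Client C 12/16≈0.75.
Client H: take in full, 3 Mbps for value 35 → 41 left.
All 9 Mbps of Client Z fit (value 24) → 32 remain.
Client S: take in full, 19 Mbps for value 50 → 13 left.
Fill the last 13 Mbps with part of Client E: 13/30 of it earns 14.3.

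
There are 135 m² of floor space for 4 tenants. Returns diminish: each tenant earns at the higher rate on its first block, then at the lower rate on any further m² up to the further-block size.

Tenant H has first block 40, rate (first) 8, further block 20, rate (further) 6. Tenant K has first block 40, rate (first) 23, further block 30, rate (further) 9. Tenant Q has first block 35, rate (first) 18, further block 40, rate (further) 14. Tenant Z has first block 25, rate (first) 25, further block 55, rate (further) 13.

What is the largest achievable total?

Treat each block as its own option and order by rate: Tenant Z/first 25 > Tenant K/first 23 > Tenant Q/first 18 > Tenant Q/second 14 > Tenant Z/second 13 > Tenant K/second 9 > Tenant H/first 8 > Tenant H/second 6.
Tenant Z first at 25: fill all 25 → 110 left.
Fill Tenant K first block (40 at 23) → 70 left.
Tenant Q/first (18): +35 → 35 left.
Tenant Q/second: +35 of 40 at 14; pool empty.
Total = 25×25 + 23×40 + 18×35 + 14×35 = 2665.

2665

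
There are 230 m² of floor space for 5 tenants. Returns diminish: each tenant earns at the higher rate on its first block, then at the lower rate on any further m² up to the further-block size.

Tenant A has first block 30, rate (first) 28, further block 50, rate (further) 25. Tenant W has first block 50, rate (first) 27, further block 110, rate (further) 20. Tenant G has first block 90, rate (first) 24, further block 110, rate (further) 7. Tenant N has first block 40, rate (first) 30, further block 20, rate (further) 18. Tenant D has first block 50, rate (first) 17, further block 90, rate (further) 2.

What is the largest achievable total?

6080

Rank every tier by rate: Tenant N/T1 30 > Tenant A/T1 28 > Tenant W/T1 27 > Tenant A/T2 25 > Tenant G/T1 24 > Tenant W/T2 20 > Tenant N/T2 18 > Tenant D/T1 17 > Tenant G/T2 7 > Tenant D/T2 2.
Tenant N/T1 (30): +40 → 190 left.
Tenant A T1 at 28: fill all 30 → 160 left.
Tenant W/T1 (27): +50 → 110 left.
Fill Tenant A T2 block (50 at 25) → 60 left.
60 remain; put them into Tenant G T1 at 24.
Total = 30×40 + 28×30 + 27×50 + 25×50 + 24×60 = 6080.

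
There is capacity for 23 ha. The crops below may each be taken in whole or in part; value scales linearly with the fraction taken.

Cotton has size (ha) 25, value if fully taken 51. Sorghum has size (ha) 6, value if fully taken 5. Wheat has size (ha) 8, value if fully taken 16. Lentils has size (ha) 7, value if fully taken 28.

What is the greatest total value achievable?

Rank by value-to-size ratio: Lentils 28/7≈4, Cotton 51/25≈2.04, Wheat 16/8≈2, Sorghum 5/6≈0.833.
All 7 ha of Lentils fit (value 28) ; 16 remain.
Only 16 ha remain; take 16/25 of Cotton for value 51×16/25 = 32.64.
Total value = 60.64.

60.64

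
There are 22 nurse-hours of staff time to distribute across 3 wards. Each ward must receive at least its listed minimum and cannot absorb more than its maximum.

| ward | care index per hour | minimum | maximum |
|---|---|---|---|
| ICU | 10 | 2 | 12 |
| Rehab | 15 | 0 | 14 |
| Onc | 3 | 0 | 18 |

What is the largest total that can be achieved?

Meeting every minimum uses 2+0+0 = 2 nurse-hours, leaving 20.
Order the wards by care index per hour: Rehab 15 > ICU 10 > Onc 3.
Rehab takes 14 more to reach its cap of 14 ; 6 left.
ICU has room for 10 more but only 6 remain, so it gets 8.
Total = 10×8 + 15×14 = 290.

290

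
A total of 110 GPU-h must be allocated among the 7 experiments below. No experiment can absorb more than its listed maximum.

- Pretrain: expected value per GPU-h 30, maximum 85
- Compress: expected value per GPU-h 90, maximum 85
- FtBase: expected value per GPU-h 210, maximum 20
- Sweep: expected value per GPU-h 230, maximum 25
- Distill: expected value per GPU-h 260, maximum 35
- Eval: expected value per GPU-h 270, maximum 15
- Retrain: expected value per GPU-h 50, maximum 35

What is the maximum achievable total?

24450

Rank by expected value per GPU-h: Eval 270 > Distill 260 > Sweep 230 > FtBase 210 > Compress 90 > Retrain 50 > Pretrain 30.
Eval takes 15 to reach its cap of 15 — 95 left.
Distill takes 35 to reach its cap of 35 — 60 left.
Sweep takes 25 to reach its cap of 25 — 35 left.
Give FtBase 20 to hit its cap of 20 — 15 left.
Compress: +15 (room for 85) → 15. Pool exhausted.
Total = 90×15 + 210×20 + 230×25 + 260×35 + 270×15 = 24450.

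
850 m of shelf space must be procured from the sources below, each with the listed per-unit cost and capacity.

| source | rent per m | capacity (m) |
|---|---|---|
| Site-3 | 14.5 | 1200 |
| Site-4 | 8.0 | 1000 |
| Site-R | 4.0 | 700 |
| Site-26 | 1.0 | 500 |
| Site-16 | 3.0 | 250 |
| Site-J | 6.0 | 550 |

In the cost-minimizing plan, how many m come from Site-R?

Use sources in increasing cost order.
Site-26 at 1.0: take all 500 m ; 350 still needed.
Site-16 (3.0): use full 250 ; 100 m to go.
Site-R at 4.0: take 100 of its 700 ; requirement met.
Site-J, Site-4, Site-3: unused.

100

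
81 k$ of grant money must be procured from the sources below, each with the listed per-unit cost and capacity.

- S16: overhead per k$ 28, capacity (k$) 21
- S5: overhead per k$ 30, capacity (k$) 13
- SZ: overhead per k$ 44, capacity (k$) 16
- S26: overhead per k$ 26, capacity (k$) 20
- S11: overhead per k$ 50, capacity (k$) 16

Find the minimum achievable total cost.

2752

Cheapest first:
S26 (26): use full 20 ; 61 k$ to go.
S16 at 28: take all 21 k$ ; 40 still needed.
S5 (30): use full 13 ; 27 k$ to go.
SZ (44): use full 16 ; 11 k$ to go.
S11 at 50: take 11 of its 16 ; requirement met.
Cost = 20×26 + 21×28 + 13×30 + 16×44 + 11×50 = 2752.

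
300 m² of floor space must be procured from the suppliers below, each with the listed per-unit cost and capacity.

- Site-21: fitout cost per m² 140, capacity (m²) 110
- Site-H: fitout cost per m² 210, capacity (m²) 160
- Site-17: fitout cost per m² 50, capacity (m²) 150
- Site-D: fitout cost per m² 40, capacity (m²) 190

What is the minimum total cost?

Cheapest first:
Site-D at 40: take all 190 m² — 110 still needed.
Site-17 (50): take the remaining 110 — done.
Site-21, Site-H: unused.
Cost = 190×40 + 110×50 = 13100.

13100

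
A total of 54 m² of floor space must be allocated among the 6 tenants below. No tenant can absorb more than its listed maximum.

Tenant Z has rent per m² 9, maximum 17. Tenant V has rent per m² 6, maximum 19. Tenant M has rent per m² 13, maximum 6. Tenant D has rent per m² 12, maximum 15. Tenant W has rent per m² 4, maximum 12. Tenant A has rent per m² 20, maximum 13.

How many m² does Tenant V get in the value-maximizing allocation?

Order the tenants by rent per m²: Tenant A 20 > Tenant M 13 > Tenant D 12 > Tenant Z 9 > Tenant V 6 > Tenant W 4.
Tenant A: +13 to 13 (cap) — 41 left.
Give Tenant M 6 to hit its cap of 6 — 35 left.
Tenant D: +15 to 15 (cap) — 20 left.
Tenant Z takes 17 to reach its cap of 17 — 3 left.
Only 3 left; Tenant V takes them to reach 3.

3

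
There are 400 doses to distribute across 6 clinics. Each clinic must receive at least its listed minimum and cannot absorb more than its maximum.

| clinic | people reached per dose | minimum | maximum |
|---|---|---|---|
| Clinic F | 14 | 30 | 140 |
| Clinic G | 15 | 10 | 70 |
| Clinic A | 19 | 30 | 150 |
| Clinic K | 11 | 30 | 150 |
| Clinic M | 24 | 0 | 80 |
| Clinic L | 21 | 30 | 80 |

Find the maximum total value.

7650

Meeting every minimum uses 30+10+30+30+0+30 = 130 doses, leaving 270.
Rank by people reached per dose: Clinic M 24 > Clinic L 21 > Clinic A 19 > Clinic G 15 > Clinic F 14 > Clinic K 11.
Clinic M: +80 to 80 (cap) — 190 left.
Clinic L: +50 to 80 (cap) — 140 left.
Give Clinic A 120 more to hit its cap of 150 — 20 left.
Only 20 left; Clinic G takes them to reach 30.
Total = 14×30 + 15×30 + 19×150 + 11×30 + 24×80 + 21×80 = 7650.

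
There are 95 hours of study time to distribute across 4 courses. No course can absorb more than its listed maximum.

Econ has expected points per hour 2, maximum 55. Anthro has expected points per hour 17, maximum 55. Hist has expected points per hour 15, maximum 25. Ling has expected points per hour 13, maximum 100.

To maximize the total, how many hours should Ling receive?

Highest expected points per hour first: Anthro 17 > Hist 15 > Ling 13 > Econ 2.
Anthro: +55 to 55 (cap) ; 40 left.
Give Hist 25 to hit its cap of 25 ; 15 left.
Only 15 left; Ling takes them to reach 15.

15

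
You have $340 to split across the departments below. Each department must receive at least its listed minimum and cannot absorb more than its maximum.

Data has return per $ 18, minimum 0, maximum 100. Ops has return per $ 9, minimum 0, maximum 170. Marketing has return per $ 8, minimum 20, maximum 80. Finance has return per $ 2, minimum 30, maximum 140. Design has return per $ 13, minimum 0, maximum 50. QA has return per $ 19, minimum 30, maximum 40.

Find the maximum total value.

4330

Meeting every minimum uses 0+0+20+30+0+30 = 80 $, leaving 260.
Order the departments by return per $: QA 19 > Data 18 > Design 13 > Ops 9 > Marketing 8 > Finance 2.
QA takes 10 more to reach its cap of 40 ; 250 left.
Data takes 100 more to reach its cap of 100 ; 150 left.
Design: +50 to 50 (cap) ; 100 left.
Ops has room for 170 more but only 100 remain, so it gets 100.
Total = 18×100 + 9×100 + 8×20 + 2×30 + 13×50 + 19×40 = 4330.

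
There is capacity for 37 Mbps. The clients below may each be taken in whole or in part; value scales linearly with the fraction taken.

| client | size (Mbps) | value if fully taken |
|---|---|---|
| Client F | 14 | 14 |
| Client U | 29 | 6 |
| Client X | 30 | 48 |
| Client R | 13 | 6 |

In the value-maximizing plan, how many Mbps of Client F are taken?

7

Best value per unit of size first: Client X 48/30≈1.6, Client F 14/14≈1, Client R 6/13≈0.462, Client U 6/29≈0.207.
Take all of Client X (30 Mbps, value 48) ; 7 Mbps left.
7 Mbps left: a 7/14 share of Client F gives 14×7/14 = 7.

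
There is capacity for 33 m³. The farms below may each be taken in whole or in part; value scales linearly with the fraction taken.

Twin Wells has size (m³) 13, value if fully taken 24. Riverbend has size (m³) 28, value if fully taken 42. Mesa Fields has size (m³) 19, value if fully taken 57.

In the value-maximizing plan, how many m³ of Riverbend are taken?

1

Best value per unit of size first: Mesa Fields 57/19≈3, Twin Wells 24/13≈1.85, Riverbend 42/28≈1.5.
All 19 m³ of Mesa Fields fit (value 57) → 14 remain.
Twin Wells: take in full, 13 m³ for value 24 → 1 left.
1 m³ left: a 1/28 share of Riverbend gives 42×1/28 = 1.5.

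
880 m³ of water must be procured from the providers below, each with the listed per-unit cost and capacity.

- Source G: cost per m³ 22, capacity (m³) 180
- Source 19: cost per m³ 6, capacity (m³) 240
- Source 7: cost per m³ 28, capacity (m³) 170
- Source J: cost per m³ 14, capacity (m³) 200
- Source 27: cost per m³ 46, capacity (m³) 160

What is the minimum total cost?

Use providers in increasing cost order.
Source 19 (6): use full 240 ; 640 m³ to go.
Source J (14): use full 200 ; 440 m³ to go.
Take 180 from Source G at 22 ; need 260 more.
Source 7 at 28: take all 170 m³ ; 90 still needed.
Take 90 from Source 27 at 46 to finish.
Cost = 240×6 + 200×14 + 180×22 + 170×28 + 90×46 = 17100.

17100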